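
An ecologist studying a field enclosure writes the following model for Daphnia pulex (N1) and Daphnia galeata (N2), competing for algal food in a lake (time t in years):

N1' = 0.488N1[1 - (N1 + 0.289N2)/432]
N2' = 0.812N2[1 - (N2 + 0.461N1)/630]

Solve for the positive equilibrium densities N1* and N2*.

Setting both brackets to zero gives the nullclines N1 + 0.289N2 = 432 and 0.461N1 + N2 = 630.
Substituting N2 = 630 - 0.461N1 into the first: N1(1 - 0.289·0.461) = 432 - 0.289·630.
So N1* = 250/0.867 = 288, and then N2* = 630 - 0.461·288 = 497.

N1* ≈ 288, N2* ≈ 497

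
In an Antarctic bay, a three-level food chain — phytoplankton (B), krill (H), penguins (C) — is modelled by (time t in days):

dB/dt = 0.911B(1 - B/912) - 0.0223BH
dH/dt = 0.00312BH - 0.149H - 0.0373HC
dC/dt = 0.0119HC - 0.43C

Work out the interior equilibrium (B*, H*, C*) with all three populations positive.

B* ≈ 105, H* ≈ 36.1, C* ≈ 4.81

From dC/dt = 0: 0.0119H* = 0.43, so H* = 36.1.
From dB/dt = 0: 0.911(1 - B*/912) = 0.0223·36.1, giving B* = 912·(1 - 0.885) = 105.
From dH/dt = 0: 0.00312·105 - 0.149 = 0.0373C*, so C* = 0.18/0.0373 = 4.81.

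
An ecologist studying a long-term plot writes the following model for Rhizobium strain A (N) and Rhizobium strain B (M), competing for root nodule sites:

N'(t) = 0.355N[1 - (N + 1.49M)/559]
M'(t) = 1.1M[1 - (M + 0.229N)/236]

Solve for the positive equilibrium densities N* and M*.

N* ≈ 315, M* ≈ 164

Setting both brackets to zero gives the nullclines N + 1.49M = 559 and 0.229N + M = 236.
Substituting M = 236 - 0.229N into the first: N(1 - 1.49·0.229) = 559 - 1.49·236.
So N* = 207/0.659 = 315, and then M* = 236 - 0.229·315 = 164.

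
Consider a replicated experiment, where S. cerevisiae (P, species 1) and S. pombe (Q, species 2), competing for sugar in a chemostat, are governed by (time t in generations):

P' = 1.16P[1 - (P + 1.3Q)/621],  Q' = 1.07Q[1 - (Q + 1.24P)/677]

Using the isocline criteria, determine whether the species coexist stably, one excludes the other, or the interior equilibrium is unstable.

Compare the nullcline intercepts: K1/α12 = 621/1.3 = 478 < K2 = 677; K2/α21 = 677/1.24 = 546 < K1 = 621.
Since both are reversed, neither can invade when rare; the interior point is a saddle.

unstable coexistence (outcome depends on initial conditions)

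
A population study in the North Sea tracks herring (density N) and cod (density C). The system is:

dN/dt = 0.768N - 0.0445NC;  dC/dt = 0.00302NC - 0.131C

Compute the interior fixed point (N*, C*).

N* ≈ 43.4, C* ≈ 17.3

Set dC/dt = 0 with C > 0: 0.00302N - 0.131 = 0, so N* = 0.131/0.00302 = 43.4.
Set dN/dt = 0 with N > 0: 0.768 - 0.0445C = 0, so C* = 0.768/0.0445 = 17.3.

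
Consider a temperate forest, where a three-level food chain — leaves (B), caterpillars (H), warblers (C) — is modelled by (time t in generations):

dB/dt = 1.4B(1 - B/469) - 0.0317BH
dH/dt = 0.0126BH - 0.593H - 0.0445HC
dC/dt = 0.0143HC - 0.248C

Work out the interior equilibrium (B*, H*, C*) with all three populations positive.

From dC/dt = 0: 0.0143H* = 0.248, so H* = 17.3.
From dB/dt = 0: 1.4(1 - B*/469) = 0.0317·17.3, giving B* = 469·(1 - 0.393) = 285.
From dH/dt = 0: 0.0126·285 - 0.593 = 0.0445C*, so C* = 3/0.0445 = 67.3.

B* ≈ 285, H* ≈ 17.3, C* ≈ 67.3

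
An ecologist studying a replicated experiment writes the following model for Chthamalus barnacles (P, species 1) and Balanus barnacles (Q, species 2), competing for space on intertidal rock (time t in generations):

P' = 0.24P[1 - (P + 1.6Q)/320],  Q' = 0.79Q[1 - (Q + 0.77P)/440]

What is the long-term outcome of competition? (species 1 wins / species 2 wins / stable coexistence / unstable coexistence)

Compare the nullcline intercepts: K1/α12 = 320/1.6 = 200 < K2 = 440; K2/α21 = 440/0.77 = 571 > K1 = 320.
Since the inequalities point opposite ways, species 2 can invade but species 1 cannot.

species 2 excludes species 1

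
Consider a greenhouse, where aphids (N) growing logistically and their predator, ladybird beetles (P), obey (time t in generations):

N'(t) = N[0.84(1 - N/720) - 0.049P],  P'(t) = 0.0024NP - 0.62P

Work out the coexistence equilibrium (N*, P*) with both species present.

N* ≈ 258, P* ≈ 11

From dP/dt = 0 with P > 0: 0.0024N* = 0.62, so N* = 258.
Substitute into dN/dt = 0: 0.84(1 - 258/720) = 0.049P*.
The bracket is 0.641, giving P* = 0.539/0.049 = 11.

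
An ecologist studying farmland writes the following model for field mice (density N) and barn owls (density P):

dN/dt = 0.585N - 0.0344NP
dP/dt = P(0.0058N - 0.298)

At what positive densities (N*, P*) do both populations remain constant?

N* ≈ 51.4, P* ≈ 17

Set dP/dt = 0 with P > 0: 0.0058N - 0.298 = 0, so N* = 0.298/0.0058 = 51.4.
Set dN/dt = 0 with N > 0: 0.585 - 0.0344P = 0, so P* = 0.585/0.0344 = 17.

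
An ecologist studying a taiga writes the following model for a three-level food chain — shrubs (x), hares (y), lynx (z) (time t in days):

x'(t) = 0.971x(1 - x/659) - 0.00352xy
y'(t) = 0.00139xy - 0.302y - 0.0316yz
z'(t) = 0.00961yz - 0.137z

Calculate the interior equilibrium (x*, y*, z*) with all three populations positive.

From dz/dt = 0: 0.00961y* = 0.137, so y* = 14.3.
From dx/dt = 0: 0.971(1 - x*/659) = 0.00352·14.3, giving x* = 659·(1 - 0.0517) = 625.
From dy/dt = 0: 0.00139·625 - 0.302 = 0.0316z*, so z* = 0.567/0.0316 = 17.9.

x* ≈ 625, y* ≈ 14.3, z* ≈ 17.9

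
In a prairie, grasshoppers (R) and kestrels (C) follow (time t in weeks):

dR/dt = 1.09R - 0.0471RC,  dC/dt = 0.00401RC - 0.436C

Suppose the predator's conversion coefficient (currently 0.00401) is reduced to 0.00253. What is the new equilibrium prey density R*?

R* ≈ 172

At the interior fixed point, setting dC/dt = 0 with C > 0 fixes R* = (predator death rate)/(RC coefficient) — independent of the other coefficients.
With the change, R* = 0.436/0.00253 = 172; it rises from 109.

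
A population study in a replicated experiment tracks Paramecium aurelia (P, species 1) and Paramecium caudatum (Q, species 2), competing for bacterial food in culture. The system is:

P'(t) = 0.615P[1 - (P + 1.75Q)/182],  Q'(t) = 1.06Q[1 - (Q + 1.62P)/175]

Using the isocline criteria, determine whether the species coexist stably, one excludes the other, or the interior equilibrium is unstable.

Compare the nullcline intercepts: K1/α12 = 182/1.75 = 104 < K2 = 175; K2/α21 = 175/1.62 = 108 < K1 = 182.
Since both are reversed, neither can invade when rare; the interior point is a saddle.

unstable coexistence (outcome depends on initial conditions)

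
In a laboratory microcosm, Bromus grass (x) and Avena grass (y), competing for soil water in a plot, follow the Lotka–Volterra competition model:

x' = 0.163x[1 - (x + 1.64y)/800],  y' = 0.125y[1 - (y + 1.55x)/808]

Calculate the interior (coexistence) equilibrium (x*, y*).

Setting both brackets to zero gives the nullclines x + 1.64y = 800 and 1.55x + y = 808.
Substituting y = 808 - 1.55x into the first: x(1 - 1.64·1.55) = 800 - 1.64·808.
So x* = -525/-1.54 = 341, and then y* = 808 - 1.55·341 = 280.

x* ≈ 341, y* ≈ 280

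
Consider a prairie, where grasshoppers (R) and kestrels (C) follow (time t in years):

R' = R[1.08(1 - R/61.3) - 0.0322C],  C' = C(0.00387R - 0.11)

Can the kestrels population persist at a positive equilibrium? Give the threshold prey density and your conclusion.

Threshold R = 28.4; K > 28.4, so yes, the predator persists.

The predator equation gives dC/dt > 0 only when R > 0.11/0.00387 = 28.4.
Without the predator, R → K = 61.3. Since 61.3 > 28.4, the predator can invade and persist.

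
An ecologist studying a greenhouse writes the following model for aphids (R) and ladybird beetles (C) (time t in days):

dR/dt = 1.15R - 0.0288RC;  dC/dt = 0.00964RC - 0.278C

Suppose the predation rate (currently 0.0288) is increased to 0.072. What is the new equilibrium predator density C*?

C* ≈ 16

At the interior fixed point, setting dR/dt = 0 with R > 0 fixes C* = (prey growth rate)/(RC coefficient) — independent of the other coefficients.
With the change, C* = 1.15/0.072 = 16; it falls from 39.9.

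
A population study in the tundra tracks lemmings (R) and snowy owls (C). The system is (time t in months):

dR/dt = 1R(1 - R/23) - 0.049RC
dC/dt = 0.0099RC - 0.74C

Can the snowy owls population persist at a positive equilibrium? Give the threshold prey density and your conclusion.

Threshold R = 74.7; K < 74.7, so no, the predator goes extinct.

The predator equation gives dC/dt > 0 only when R > 0.74/0.0099 = 74.7.
Without the predator, R → K = 23. Since 23 < 74.7, the predator cannot invade.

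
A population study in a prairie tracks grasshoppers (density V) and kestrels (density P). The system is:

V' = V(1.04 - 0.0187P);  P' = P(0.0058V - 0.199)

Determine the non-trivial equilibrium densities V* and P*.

Set dP/dt = 0 with P > 0: 0.0058V - 0.199 = 0, so V* = 0.199/0.0058 = 34.3.
Set dV/dt = 0 with V > 0: 1.04 - 0.0187P = 0, so P* = 1.04/0.0187 = 55.6.

V* ≈ 34.3, P* ≈ 55.6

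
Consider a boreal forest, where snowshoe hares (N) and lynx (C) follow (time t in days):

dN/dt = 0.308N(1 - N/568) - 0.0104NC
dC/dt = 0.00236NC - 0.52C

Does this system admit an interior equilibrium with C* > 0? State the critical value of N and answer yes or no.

Threshold N = 220; K > 220, so yes, the predator persists.

The predator equation gives dC/dt > 0 only when N > 0.52/0.00236 = 220.
Without the predator, N → K = 568. Since 568 > 220, the predator can invade and persist.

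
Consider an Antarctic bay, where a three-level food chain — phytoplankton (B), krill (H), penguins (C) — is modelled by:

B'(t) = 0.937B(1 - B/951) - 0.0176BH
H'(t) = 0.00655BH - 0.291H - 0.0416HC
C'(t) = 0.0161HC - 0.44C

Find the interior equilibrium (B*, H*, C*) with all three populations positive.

From dC/dt = 0: 0.0161H* = 0.44, so H* = 27.3.
From dB/dt = 0: 0.937(1 - B*/951) = 0.0176·27.3, giving B* = 951·(1 - 0.513) = 463.
From dH/dt = 0: 0.00655·463 - 0.291 = 0.0416C*, so C* = 2.74/0.0416 = 65.9.

B* ≈ 463, H* ≈ 27.3, C* ≈ 65.9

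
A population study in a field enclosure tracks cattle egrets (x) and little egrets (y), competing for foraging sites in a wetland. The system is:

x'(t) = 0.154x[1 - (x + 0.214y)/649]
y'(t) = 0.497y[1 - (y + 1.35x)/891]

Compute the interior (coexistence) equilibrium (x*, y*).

x* ≈ 645, y* ≈ 20.9

Setting both brackets to zero gives the nullclines x + 0.214y = 649 and 1.35x + y = 891.
Substituting y = 891 - 1.35x into the first: x(1 - 0.214·1.35) = 649 - 0.214·891.
So x* = 458/0.711 = 645, and then y* = 891 - 1.35·645 = 20.9.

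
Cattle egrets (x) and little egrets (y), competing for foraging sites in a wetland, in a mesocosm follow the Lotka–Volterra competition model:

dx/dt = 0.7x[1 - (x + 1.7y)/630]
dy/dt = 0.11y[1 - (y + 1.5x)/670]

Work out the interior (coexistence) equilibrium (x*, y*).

Setting both brackets to zero gives the nullclines x + 1.7y = 630 and 1.5x + y = 670.
Substituting y = 670 - 1.5x into the first: x(1 - 1.7·1.5) = 630 - 1.7·670.
So x* = -509/-1.55 = 328, and then y* = 670 - 1.5·328 = 177.

x* ≈ 328, y* ≈ 177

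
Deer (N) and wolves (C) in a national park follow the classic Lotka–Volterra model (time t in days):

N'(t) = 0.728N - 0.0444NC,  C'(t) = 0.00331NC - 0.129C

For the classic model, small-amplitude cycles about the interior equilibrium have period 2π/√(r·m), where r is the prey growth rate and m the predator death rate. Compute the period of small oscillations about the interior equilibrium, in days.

T ≈ 20.5 days

Here r = 0.728 and m = 0.129, so r·m = 0.0939.
ω = √0.0939 = 0.306 per day, hence T = 2π/ω ≈ 20.5 days.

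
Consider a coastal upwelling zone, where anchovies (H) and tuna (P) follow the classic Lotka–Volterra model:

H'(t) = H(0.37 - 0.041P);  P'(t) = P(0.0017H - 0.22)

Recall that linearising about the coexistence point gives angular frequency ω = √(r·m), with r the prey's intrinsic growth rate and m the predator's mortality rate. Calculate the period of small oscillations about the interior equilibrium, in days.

T ≈ 22 days

Here r = 0.37 and m = 0.22, so r·m = 0.0814.
ω = √0.0814 = 0.285 per day, hence T = 2π/ω ≈ 22 days.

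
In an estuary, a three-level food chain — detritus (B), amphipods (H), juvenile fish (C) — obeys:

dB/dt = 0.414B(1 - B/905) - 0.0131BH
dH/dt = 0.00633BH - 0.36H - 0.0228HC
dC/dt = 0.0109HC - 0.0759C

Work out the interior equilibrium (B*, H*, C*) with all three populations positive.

From dC/dt = 0: 0.0109H* = 0.0759, so H* = 6.96.
From dB/dt = 0: 0.414(1 - B*/905) = 0.0131·6.96, giving B* = 905·(1 - 0.22) = 706.
From dH/dt = 0: 0.00633·706 - 0.36 = 0.0228C*, so C* = 4.11/0.0228 = 180.

B* ≈ 706, H* ≈ 6.96, C* ≈ 180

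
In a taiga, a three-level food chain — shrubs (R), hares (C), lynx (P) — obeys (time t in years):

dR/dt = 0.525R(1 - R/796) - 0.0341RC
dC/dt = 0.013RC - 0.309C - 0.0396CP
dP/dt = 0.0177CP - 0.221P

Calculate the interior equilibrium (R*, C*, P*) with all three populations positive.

From dP/dt = 0: 0.0177C* = 0.221, so C* = 12.5.
From dR/dt = 0: 0.525(1 - R*/796) = 0.0341·12.5, giving R* = 796·(1 - 0.811) = 150.
From dC/dt = 0: 0.013·150 - 0.309 = 0.0396P*, so P* = 1.65/0.0396 = 41.6.

R* ≈ 150, C* ≈ 12.5, P* ≈ 41.6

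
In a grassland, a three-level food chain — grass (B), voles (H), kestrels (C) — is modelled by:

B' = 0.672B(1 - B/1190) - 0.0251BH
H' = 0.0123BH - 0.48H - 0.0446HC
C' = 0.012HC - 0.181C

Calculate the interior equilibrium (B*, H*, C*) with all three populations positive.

From dC/dt = 0: 0.012H* = 0.181, so H* = 15.1.
From dB/dt = 0: 0.672(1 - B*/1190) = 0.0251·15.1, giving B* = 1190·(1 - 0.563) = 520.
From dH/dt = 0: 0.0123·520 - 0.48 = 0.0446C*, so C* = 5.91/0.0446 = 133.

B* ≈ 520, H* ≈ 15.1, C* ≈ 133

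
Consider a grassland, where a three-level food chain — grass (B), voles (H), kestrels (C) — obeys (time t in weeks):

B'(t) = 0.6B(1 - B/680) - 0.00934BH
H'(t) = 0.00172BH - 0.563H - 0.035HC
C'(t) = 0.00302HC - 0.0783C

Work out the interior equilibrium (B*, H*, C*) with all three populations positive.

From dC/dt = 0: 0.00302H* = 0.0783, so H* = 25.9.
From dB/dt = 0: 0.6(1 - B*/680) = 0.00934·25.9, giving B* = 680·(1 - 0.404) = 406.
From dH/dt = 0: 0.00172·406 - 0.563 = 0.035C*, so C* = 0.135/0.035 = 3.84.

B* ≈ 406, H* ≈ 25.9, C* ≈ 3.84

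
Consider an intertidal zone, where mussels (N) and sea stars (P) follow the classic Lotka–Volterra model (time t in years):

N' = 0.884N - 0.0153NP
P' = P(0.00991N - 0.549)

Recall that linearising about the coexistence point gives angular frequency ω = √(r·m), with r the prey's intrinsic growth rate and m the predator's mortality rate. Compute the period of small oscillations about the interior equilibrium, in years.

Here r = 0.884 and m = 0.549, so r·m = 0.485.
ω = √0.485 = 0.697 per year, hence T = 2π/ω ≈ 9.02 years.

T ≈ 9.02 years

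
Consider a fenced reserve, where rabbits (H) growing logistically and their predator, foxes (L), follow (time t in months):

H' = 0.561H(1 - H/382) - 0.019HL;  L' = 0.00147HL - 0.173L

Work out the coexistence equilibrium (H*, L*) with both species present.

H* ≈ 118, L* ≈ 20.4

From dL/dt = 0 with L > 0: 0.00147H* = 0.173, so H* = 118.
Substitute into dH/dt = 0: 0.561(1 - 118/382) = 0.019L*.
The bracket is 0.692, giving L* = 0.388/0.019 = 20.4.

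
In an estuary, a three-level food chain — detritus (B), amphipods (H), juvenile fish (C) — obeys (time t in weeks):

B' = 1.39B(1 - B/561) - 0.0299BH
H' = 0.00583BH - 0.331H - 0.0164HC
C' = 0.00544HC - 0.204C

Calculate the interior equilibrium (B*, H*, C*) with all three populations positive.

B* ≈ 108, H* ≈ 37.5, C* ≈ 18.4

From dC/dt = 0: 0.00544H* = 0.204, so H* = 37.5.
From dB/dt = 0: 1.39(1 - B*/561) = 0.0299·37.5, giving B* = 561·(1 - 0.807) = 108.
From dH/dt = 0: 0.00583·108 - 0.331 = 0.0164C*, so C* = 0.301/0.0164 = 18.4.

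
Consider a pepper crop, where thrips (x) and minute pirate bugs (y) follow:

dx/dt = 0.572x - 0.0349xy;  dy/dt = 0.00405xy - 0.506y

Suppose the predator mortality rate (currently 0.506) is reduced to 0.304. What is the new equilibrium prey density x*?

x* ≈ 75.1

At the interior fixed point, setting dy/dt = 0 with y > 0 fixes x* = (predator death rate)/(xy coefficient) — independent of the other coefficients.
With the change, x* = 0.304/0.00405 = 75.1; it falls from 125.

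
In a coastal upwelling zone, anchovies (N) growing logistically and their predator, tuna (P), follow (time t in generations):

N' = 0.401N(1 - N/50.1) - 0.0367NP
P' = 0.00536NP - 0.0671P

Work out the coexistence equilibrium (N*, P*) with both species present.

From dP/dt = 0 with P > 0: 0.00536N* = 0.0671, so N* = 12.5.
Substitute into dN/dt = 0: 0.401(1 - 12.5/50.1) = 0.0367P*.
The bracket is 0.75, giving P* = 0.301/0.0367 = 8.2.

N* ≈ 12.5, P* ≈ 8.2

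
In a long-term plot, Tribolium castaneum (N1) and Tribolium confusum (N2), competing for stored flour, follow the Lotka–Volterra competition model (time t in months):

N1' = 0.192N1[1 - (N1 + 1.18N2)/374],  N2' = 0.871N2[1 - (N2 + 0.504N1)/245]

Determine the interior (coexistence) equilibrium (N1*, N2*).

Setting both brackets to zero gives the nullclines N1 + 1.18N2 = 374 and 0.504N1 + N2 = 245.
Substituting N2 = 245 - 0.504N1 into the first: N1(1 - 1.18·0.504) = 374 - 1.18·245.
So N1* = 84.9/0.405 = 209, and then N2* = 245 - 0.504·209 = 139.

N1* ≈ 209, N2* ≈ 139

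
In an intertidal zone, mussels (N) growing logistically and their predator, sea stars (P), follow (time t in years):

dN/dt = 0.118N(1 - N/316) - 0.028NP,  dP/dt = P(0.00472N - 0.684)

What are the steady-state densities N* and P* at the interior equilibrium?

N* ≈ 145, P* ≈ 2.28

From dP/dt = 0 with P > 0: 0.00472N* = 0.684, so N* = 145.
Substitute into dN/dt = 0: 0.118(1 - 145/316) = 0.028P*.
The bracket is 0.541, giving P* = 0.0639/0.028 = 2.28.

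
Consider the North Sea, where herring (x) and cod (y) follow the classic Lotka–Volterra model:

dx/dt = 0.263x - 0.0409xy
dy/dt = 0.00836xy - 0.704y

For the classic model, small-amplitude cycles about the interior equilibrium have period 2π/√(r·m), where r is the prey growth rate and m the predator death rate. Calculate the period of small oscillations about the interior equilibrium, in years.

Here r = 0.263 and m = 0.704, so r·m = 0.185.
ω = √0.185 = 0.43 per year, hence T = 2π/ω ≈ 14.6 years.

T ≈ 14.6 years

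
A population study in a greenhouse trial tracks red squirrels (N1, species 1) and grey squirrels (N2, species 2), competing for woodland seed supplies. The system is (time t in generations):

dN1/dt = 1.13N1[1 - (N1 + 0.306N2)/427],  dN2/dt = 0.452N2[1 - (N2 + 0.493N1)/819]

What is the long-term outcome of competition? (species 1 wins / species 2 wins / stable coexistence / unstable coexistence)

Compare the nullcline intercepts: K1/α12 = 427/0.306 = 1400 > K2 = 819; K2/α21 = 819/0.493 = 1660 > K1 = 427.
Since both inequalities hold, each species can invade when rare, so the interior equilibrium is stable.

stable coexistence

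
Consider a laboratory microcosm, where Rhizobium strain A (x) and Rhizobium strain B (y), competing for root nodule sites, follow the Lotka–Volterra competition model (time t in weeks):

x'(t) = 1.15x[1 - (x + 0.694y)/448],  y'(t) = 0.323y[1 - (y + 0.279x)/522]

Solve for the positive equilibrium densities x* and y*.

Setting both brackets to zero gives the nullclines x + 0.694y = 448 and 0.279x + y = 522.
Substituting y = 522 - 0.279x into the first: x(1 - 0.694·0.279) = 448 - 0.694·522.
So x* = 85.7/0.806 = 106, and then y* = 522 - 0.279·106 = 492.

x* ≈ 106, y* ≈ 492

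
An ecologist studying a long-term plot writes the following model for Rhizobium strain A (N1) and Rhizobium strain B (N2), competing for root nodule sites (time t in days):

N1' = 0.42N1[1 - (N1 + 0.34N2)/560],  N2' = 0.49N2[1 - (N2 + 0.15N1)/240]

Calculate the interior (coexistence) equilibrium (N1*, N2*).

N1* ≈ 504, N2* ≈ 164

Setting both brackets to zero gives the nullclines N1 + 0.34N2 = 560 and 0.15N1 + N2 = 240.
Substituting N2 = 240 - 0.15N1 into the first: N1(1 - 0.34·0.15) = 560 - 0.34·240.
So N1* = 478/0.949 = 504, and then N2* = 240 - 0.15·504 = 164.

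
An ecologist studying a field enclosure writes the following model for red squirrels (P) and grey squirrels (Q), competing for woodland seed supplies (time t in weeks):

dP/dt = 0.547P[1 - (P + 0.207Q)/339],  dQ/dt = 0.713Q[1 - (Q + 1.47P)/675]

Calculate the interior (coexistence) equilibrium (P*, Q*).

Setting both brackets to zero gives the nullclines P + 0.207Q = 339 and 1.47P + Q = 675.
Substituting Q = 675 - 1.47P into the first: P(1 - 0.207·1.47) = 339 - 0.207·675.
So P* = 199/0.696 = 286, and then Q* = 675 - 1.47·286 = 254.

P* ≈ 286, Q* ≈ 254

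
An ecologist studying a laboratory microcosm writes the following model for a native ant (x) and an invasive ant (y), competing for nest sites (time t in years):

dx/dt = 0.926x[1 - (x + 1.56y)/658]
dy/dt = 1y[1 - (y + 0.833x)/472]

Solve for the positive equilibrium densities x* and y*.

Setting both brackets to zero gives the nullclines x + 1.56y = 658 and 0.833x + y = 472.
Substituting y = 472 - 0.833x into the first: x(1 - 1.56·0.833) = 658 - 1.56·472.
So x* = -78.3/-0.299 = 262, and then y* = 472 - 0.833·262 = 254.

x* ≈ 262, y* ≈ 254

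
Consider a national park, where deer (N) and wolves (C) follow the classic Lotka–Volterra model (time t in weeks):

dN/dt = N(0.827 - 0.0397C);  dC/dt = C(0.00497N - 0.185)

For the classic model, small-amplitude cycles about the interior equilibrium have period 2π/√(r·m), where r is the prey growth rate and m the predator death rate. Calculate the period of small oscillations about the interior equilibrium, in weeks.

T ≈ 16.1 weeks

Here r = 0.827 and m = 0.185, so r·m = 0.153.
ω = √0.153 = 0.391 per week, hence T = 2π/ω ≈ 16.1 weeks.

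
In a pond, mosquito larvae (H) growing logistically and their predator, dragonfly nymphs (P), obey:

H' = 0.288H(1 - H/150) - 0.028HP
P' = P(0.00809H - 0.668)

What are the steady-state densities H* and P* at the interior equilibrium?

H* ≈ 82.6, P* ≈ 4.62

From dP/dt = 0 with P > 0: 0.00809H* = 0.668, so H* = 82.6.
Substitute into dH/dt = 0: 0.288(1 - 82.6/150) = 0.028P*.
The bracket is 0.45, giving P* = 0.129/0.028 = 4.62.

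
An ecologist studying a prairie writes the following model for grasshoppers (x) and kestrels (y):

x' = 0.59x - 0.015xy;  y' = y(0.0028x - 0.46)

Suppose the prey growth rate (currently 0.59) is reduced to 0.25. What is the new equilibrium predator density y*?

At the interior fixed point, setting dx/dt = 0 with x > 0 fixes y* = (prey growth rate)/(xy coefficient) — independent of the other coefficients.
With the change, y* = 0.25/0.015 = 16.7; it falls from 39.3.

y* ≈ 16.7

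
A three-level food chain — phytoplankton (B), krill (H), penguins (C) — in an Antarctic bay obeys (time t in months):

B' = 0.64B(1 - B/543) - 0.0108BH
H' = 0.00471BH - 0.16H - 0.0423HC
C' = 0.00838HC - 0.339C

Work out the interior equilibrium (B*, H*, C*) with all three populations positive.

B* ≈ 172, H* ≈ 40.5, C* ≈ 15.4

From dC/dt = 0: 0.00838H* = 0.339, so H* = 40.5.
From dB/dt = 0: 0.64(1 - B*/543) = 0.0108·40.5, giving B* = 543·(1 - 0.683) = 172.
From dH/dt = 0: 0.00471·172 - 0.16 = 0.0423C*, so C* = 0.652/0.0423 = 15.4.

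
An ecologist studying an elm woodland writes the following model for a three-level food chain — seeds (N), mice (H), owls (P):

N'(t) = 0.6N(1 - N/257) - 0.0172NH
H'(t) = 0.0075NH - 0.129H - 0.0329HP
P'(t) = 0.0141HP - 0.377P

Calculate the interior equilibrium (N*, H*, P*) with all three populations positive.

From dP/dt = 0: 0.0141H* = 0.377, so H* = 26.7.
From dN/dt = 0: 0.6(1 - N*/257) = 0.0172·26.7, giving N* = 257·(1 - 0.766) = 60.
From dH/dt = 0: 0.0075·60 - 0.129 = 0.0329P*, so P* = 0.321/0.0329 = 9.76.

N* ≈ 60, H* ≈ 26.7, P* ≈ 9.76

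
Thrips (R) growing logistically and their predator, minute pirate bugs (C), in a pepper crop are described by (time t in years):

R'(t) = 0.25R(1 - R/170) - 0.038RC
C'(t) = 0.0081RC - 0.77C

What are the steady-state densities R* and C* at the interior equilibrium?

From dC/dt = 0 with C > 0: 0.0081R* = 0.77, so R* = 95.1.
Substitute into dR/dt = 0: 0.25(1 - 95.1/170) = 0.038C*.
The bracket is 0.441, giving C* = 0.11/0.038 = 2.9.

R* ≈ 95.1, C* ≈ 2.9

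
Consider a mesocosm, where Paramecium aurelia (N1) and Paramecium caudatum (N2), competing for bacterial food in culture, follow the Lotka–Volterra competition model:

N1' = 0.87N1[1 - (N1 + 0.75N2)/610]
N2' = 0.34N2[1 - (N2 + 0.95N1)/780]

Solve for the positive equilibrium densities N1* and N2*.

Setting both brackets to zero gives the nullclines N1 + 0.75N2 = 610 and 0.95N1 + N2 = 780.
Substituting N2 = 780 - 0.95N1 into the first: N1(1 - 0.75·0.95) = 610 - 0.75·780.
So N1* = 25/0.288 = 87, and then N2* = 780 - 0.95·87 = 697.

N1* ≈ 87, N2* ≈ 697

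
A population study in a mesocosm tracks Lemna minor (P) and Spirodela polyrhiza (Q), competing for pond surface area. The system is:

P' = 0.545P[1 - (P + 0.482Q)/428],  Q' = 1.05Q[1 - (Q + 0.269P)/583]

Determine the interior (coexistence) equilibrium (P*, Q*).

P* ≈ 169, Q* ≈ 538

Setting both brackets to zero gives the nullclines P + 0.482Q = 428 and 0.269P + Q = 583.
Substituting Q = 583 - 0.269P into the first: P(1 - 0.482·0.269) = 428 - 0.482·583.
So P* = 147/0.87 = 169, and then Q* = 583 - 0.269·169 = 538.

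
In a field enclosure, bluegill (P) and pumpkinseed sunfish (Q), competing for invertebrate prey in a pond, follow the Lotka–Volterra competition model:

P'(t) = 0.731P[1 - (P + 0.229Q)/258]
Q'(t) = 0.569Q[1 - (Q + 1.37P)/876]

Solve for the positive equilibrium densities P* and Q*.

Setting both brackets to zero gives the nullclines P + 0.229Q = 258 and 1.37P + Q = 876.
Substituting Q = 876 - 1.37P into the first: P(1 - 0.229·1.37) = 258 - 0.229·876.
So P* = 57.4/0.686 = 83.6, and then Q* = 876 - 1.37·83.6 = 761.

P* ≈ 83.6, Q* ≈ 761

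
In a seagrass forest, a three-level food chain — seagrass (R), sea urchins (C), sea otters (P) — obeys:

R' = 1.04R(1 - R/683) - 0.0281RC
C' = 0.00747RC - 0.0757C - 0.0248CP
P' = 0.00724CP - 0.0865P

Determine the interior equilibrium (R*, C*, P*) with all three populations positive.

From dP/dt = 0: 0.00724C* = 0.0865, so C* = 11.9.
From dR/dt = 0: 1.04(1 - R*/683) = 0.0281·11.9, giving R* = 683·(1 - 0.323) = 463.
From dC/dt = 0: 0.00747·463 - 0.0757 = 0.0248P*, so P* = 3.38/0.0248 = 136.

R* ≈ 463, C* ≈ 11.9, P* ≈ 136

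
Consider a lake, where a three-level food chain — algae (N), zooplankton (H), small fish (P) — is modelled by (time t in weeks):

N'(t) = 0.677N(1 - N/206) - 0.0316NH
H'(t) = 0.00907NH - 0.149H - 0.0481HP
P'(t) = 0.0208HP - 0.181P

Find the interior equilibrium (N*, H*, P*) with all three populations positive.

N* ≈ 122, H* ≈ 8.7, P* ≈ 20

From dP/dt = 0: 0.0208H* = 0.181, so H* = 8.7.
From dN/dt = 0: 0.677(1 - N*/206) = 0.0316·8.7, giving N* = 206·(1 - 0.406) = 122.
From dH/dt = 0: 0.00907·122 - 0.149 = 0.0481P*, so P* = 0.961/0.0481 = 20.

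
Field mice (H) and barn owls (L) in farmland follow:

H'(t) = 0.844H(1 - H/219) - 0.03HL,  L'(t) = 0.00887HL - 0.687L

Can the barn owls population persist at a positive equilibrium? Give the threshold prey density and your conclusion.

Threshold H = 77.5; K > 77.5, so yes, the predator persists.

The predator equation gives dL/dt > 0 only when H > 0.687/0.00887 = 77.5.
Without the predator, H → K = 219. Since 219 > 77.5, the predator can invade and persist.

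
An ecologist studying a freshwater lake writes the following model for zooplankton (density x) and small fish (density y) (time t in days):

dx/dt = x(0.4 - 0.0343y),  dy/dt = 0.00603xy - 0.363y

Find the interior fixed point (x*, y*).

Set dy/dt = 0 with y > 0: 0.00603x - 0.363 = 0, so x* = 0.363/0.00603 = 60.2.
Set dx/dt = 0 with x > 0: 0.4 - 0.0343y = 0, so y* = 0.4/0.0343 = 11.7.

x* ≈ 60.2, y* ≈ 11.7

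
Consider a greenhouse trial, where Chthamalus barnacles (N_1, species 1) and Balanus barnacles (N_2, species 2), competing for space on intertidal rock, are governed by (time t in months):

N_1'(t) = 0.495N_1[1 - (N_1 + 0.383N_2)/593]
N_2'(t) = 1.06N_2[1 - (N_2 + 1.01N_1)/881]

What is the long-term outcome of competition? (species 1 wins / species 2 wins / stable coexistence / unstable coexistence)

Compare the nullcline intercepts: K1/α12 = 593/0.383 = 1550 > K2 = 881; K2/α21 = 881/1.01 = 872 > K1 = 593.
Since both inequalities hold, each species can invade when rare, so the interior equilibrium is stable.

stable coexistence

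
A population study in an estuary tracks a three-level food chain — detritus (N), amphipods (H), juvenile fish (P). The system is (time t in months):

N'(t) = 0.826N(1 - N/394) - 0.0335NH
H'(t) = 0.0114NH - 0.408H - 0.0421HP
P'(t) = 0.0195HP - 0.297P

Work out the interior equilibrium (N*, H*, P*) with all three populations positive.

From dP/dt = 0: 0.0195H* = 0.297, so H* = 15.2.
From dN/dt = 0: 0.826(1 - N*/394) = 0.0335·15.2, giving N* = 394·(1 - 0.618) = 151.
From dH/dt = 0: 0.0114·151 - 0.408 = 0.0421P*, so P* = 1.31/0.0421 = 31.1.

N* ≈ 151, H* ≈ 15.2, P* ≈ 31.1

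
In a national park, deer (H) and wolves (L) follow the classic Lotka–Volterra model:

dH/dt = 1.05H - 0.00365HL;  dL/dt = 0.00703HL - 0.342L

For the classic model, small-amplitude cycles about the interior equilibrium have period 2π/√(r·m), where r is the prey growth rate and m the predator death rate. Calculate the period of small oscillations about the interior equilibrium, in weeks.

T ≈ 10.5 weeks

Here r = 1.05 and m = 0.342, so r·m = 0.359.
ω = √0.359 = 0.599 per week, hence T = 2π/ω ≈ 10.5 weeks.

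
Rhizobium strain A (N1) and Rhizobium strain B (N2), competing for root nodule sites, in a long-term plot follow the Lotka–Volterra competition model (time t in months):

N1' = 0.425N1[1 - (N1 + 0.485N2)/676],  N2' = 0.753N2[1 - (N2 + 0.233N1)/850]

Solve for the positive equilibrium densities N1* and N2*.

N1* ≈ 297, N2* ≈ 781

Setting both brackets to zero gives the nullclines N1 + 0.485N2 = 676 and 0.233N1 + N2 = 850.
Substituting N2 = 850 - 0.233N1 into the first: N1(1 - 0.485·0.233) = 676 - 0.485·850.
So N1* = 264/0.887 = 297, and then N2* = 850 - 0.233·297 = 781.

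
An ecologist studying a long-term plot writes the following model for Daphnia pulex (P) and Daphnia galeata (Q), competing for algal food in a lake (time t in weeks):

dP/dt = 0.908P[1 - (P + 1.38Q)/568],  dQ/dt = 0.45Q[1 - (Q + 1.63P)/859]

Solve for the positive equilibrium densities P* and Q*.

Setting both brackets to zero gives the nullclines P + 1.38Q = 568 and 1.63P + Q = 859.
Substituting Q = 859 - 1.63P into the first: P(1 - 1.38·1.63) = 568 - 1.38·859.
So P* = -617/-1.25 = 494, and then Q* = 859 - 1.63·494 = 53.5.

P* ≈ 494, Q* ≈ 53.5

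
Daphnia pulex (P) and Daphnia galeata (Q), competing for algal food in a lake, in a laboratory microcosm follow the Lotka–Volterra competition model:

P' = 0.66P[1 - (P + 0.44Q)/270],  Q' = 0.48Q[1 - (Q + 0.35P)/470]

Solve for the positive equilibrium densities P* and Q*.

Setting both brackets to zero gives the nullclines P + 0.44Q = 270 and 0.35P + Q = 470.
Substituting Q = 470 - 0.35P into the first: P(1 - 0.44·0.35) = 270 - 0.44·470.
So P* = 63.2/0.846 = 74.7, and then Q* = 470 - 0.35·74.7 = 444.

P* ≈ 74.7, Q* ≈ 444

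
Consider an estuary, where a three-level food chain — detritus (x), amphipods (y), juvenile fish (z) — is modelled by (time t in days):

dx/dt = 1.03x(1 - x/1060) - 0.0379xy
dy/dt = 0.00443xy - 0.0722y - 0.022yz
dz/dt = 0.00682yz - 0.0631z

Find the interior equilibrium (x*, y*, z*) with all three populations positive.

From dz/dt = 0: 0.00682y* = 0.0631, so y* = 9.25.
From dx/dt = 0: 1.03(1 - x*/1060) = 0.0379·9.25, giving x* = 1060·(1 - 0.34) = 699.
From dy/dt = 0: 0.00443·699 - 0.0722 = 0.022z*, so z* = 3.02/0.022 = 137.

x* ≈ 699, y* ≈ 9.25, z* ≈ 137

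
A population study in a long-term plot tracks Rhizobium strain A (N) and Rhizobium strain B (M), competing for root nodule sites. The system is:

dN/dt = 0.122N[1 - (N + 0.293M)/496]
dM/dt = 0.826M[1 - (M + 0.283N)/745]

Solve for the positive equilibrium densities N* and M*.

N* ≈ 303, M* ≈ 659

Setting both brackets to zero gives the nullclines N + 0.293M = 496 and 0.283N + M = 745.
Substituting M = 745 - 0.283N into the first: N(1 - 0.293·0.283) = 496 - 0.293·745.
So N* = 278/0.917 = 303, and then M* = 745 - 0.283·303 = 659.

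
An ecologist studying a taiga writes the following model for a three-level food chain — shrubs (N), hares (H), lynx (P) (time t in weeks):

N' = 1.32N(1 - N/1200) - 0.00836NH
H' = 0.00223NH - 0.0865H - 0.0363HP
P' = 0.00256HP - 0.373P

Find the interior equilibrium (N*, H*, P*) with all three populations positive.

From dP/dt = 0: 0.00256H* = 0.373, so H* = 146.
From dN/dt = 0: 1.32(1 - N*/1200) = 0.00836·146, giving N* = 1200·(1 - 0.923) = 92.7.
From dH/dt = 0: 0.00223·92.7 - 0.0865 = 0.0363P*, so P* = 0.12/0.0363 = 3.31.

N* ≈ 92.7, H* ≈ 146, P* ≈ 3.31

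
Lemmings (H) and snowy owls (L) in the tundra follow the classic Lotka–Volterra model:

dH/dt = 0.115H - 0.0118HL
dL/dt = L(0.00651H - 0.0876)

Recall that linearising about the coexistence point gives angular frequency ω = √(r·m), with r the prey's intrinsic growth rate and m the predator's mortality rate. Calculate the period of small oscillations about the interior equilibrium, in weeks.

Here r = 0.115 and m = 0.0876, so r·m = 0.0101.
ω = √0.0101 = 0.1 per week, hence T = 2π/ω ≈ 62.6 weeks.

T ≈ 62.6 weeks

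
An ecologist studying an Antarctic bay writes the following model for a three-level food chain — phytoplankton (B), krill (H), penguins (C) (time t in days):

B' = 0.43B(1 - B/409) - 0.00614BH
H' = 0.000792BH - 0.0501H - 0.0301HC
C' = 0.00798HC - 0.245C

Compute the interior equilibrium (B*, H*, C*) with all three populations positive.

From dC/dt = 0: 0.00798H* = 0.245, so H* = 30.7.
From dB/dt = 0: 0.43(1 - B*/409) = 0.00614·30.7, giving B* = 409·(1 - 0.438) = 230.
From dH/dt = 0: 0.000792·230 - 0.0501 = 0.0301C*, so C* = 0.132/0.0301 = 4.38.

B* ≈ 230, H* ≈ 30.7, C* ≈ 4.38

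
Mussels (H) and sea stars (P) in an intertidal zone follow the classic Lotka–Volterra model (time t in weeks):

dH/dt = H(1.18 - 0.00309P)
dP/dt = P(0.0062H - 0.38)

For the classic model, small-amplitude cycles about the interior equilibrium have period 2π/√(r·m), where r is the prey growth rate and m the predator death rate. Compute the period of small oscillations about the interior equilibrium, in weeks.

T ≈ 9.38 weeks

Here r = 1.18 and m = 0.38, so r·m = 0.448.
ω = √0.448 = 0.67 per week, hence T = 2π/ω ≈ 9.38 weeks.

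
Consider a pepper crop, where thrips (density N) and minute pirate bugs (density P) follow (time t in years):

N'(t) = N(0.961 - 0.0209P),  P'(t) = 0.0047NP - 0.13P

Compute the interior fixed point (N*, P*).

N* ≈ 27.7, P* ≈ 46

Set dP/dt = 0 with P > 0: 0.0047N - 0.13 = 0, so N* = 0.13/0.0047 = 27.7.
Set dN/dt = 0 with N > 0: 0.961 - 0.0209P = 0, so P* = 0.961/0.0209 = 46.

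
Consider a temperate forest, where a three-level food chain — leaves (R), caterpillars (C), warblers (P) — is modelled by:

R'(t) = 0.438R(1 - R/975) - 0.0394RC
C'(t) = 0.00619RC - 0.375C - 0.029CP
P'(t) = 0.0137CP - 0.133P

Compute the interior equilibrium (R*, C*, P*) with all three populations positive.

From dP/dt = 0: 0.0137C* = 0.133, so C* = 9.71.
From dR/dt = 0: 0.438(1 - R*/975) = 0.0394·9.71, giving R* = 975·(1 - 0.873) = 124.
From dC/dt = 0: 0.00619·124 - 0.375 = 0.029P*, so P* = 0.39/0.029 = 13.4.

R* ≈ 124, C* ≈ 9.71, P* ≈ 13.4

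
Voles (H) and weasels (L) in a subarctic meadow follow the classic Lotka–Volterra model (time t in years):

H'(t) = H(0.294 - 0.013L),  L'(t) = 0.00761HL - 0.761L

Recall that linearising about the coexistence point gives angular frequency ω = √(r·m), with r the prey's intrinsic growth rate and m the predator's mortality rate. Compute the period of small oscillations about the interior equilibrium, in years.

T ≈ 13.3 years

Here r = 0.294 and m = 0.761, so r·m = 0.224.
ω = √0.224 = 0.473 per year, hence T = 2π/ω ≈ 13.3 years.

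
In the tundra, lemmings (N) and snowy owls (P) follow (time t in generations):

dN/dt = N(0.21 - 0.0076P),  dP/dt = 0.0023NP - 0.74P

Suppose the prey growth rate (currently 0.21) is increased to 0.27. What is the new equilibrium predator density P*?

P* ≈ 35.5

At the interior fixed point, setting dN/dt = 0 with N > 0 fixes P* = (prey growth rate)/(NP coefficient) — independent of the other coefficients.
With the change, P* = 0.27/0.0076 = 35.5; it rises from 27.6.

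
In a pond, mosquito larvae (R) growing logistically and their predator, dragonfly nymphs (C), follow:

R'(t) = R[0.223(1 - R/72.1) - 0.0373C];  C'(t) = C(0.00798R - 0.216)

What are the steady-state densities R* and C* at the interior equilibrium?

From dC/dt = 0 with C > 0: 0.00798R* = 0.216, so R* = 27.1.
Substitute into dR/dt = 0: 0.223(1 - 27.1/72.1) = 0.0373C*.
The bracket is 0.625, giving C* = 0.139/0.0373 = 3.73.

R* ≈ 27.1, C* ≈ 3.73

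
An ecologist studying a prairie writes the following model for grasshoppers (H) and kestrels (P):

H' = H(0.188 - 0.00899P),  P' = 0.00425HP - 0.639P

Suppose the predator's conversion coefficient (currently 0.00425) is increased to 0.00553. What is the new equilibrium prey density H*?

H* ≈ 116

At the interior fixed point, setting dP/dt = 0 with P > 0 fixes H* = (predator death rate)/(HP coefficient) — independent of the other coefficients.
With the change, H* = 0.639/0.00553 = 116; it falls from 150.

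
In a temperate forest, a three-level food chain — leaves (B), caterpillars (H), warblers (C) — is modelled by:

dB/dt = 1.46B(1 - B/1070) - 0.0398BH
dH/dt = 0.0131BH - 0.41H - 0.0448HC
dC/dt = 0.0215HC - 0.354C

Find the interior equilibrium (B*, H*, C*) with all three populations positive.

From dC/dt = 0: 0.0215H* = 0.354, so H* = 16.5.
From dB/dt = 0: 1.46(1 - B*/1070) = 0.0398·16.5, giving B* = 1070·(1 - 0.449) = 590.
From dH/dt = 0: 0.0131·590 - 0.41 = 0.0448C*, so C* = 7.32/0.0448 = 163.

B* ≈ 590, H* ≈ 16.5, C* ≈ 163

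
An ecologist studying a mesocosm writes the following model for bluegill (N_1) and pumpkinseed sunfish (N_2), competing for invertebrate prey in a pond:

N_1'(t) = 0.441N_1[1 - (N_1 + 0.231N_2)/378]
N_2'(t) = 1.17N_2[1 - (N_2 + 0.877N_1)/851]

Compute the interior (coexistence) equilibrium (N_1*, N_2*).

N_1* ≈ 228, N_2* ≈ 651

Setting both brackets to zero gives the nullclines N_1 + 0.231N_2 = 378 and 0.877N_1 + N_2 = 851.
Substituting N_2 = 851 - 0.877N_1 into the first: N_1(1 - 0.231·0.877) = 378 - 0.231·851.
So N_1* = 181/0.797 = 228, and then N_2* = 851 - 0.877·228 = 651.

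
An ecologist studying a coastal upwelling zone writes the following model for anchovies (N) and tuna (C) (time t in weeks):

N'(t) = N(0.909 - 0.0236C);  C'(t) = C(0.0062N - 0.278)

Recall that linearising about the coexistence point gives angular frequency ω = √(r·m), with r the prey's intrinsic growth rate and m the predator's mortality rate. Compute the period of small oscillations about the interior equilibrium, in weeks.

Here r = 0.909 and m = 0.278, so r·m = 0.253.
ω = √0.253 = 0.503 per week, hence T = 2π/ω ≈ 12.5 weeks.

T ≈ 12.5 weeks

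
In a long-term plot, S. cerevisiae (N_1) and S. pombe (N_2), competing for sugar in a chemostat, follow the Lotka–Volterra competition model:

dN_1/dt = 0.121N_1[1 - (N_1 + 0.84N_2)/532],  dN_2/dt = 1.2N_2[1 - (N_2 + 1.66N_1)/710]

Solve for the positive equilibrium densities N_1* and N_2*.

Setting both brackets to zero gives the nullclines N_1 + 0.84N_2 = 532 and 1.66N_1 + N_2 = 710.
Substituting N_2 = 710 - 1.66N_1 into the first: N_1(1 - 0.84·1.66) = 532 - 0.84·710.
So N_1* = -64.4/-0.394 = 163, and then N_2* = 710 - 1.66·163 = 439.

N_1* ≈ 163, N_2* ≈ 439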